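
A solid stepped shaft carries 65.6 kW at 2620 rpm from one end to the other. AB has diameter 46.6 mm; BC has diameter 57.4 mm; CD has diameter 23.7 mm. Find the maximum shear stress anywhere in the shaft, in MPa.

91.5 MPa

ω = 2π·2620/60 = 274.4 rad/s, so T = P/ω = 65.6×10³ / 274.4 = 239.1 N·m.
Under the same torque, τ_max = 16T/(πd³) is largest where d is smallest — segment CD (d = 23.7 mm).
τ_max = 16·239.1/(π·(0.0237)³) = 9.147×10^7 Pa.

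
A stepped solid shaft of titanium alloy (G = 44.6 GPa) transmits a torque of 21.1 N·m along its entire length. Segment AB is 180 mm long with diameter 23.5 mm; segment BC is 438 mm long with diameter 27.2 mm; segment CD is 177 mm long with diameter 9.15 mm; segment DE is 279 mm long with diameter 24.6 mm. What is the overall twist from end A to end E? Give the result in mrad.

132 mrad

J_AB = π(0.0235)⁴/32 = 2.99×10^-8 m⁴; J_BC = π(0.0272)⁴/32 = 5.37×10^-8 m⁴; J_CD = π(0.00915)⁴/32 = 6.88×10^-10 m⁴; J_DE = π(0.0246)⁴/32 = 3.60×10^-8 m⁴.
θ = (T/G)·Σ L_i/J_i = (21.10/44.6×10⁹)·(0.180/2.99×10^-8 + 0.438/5.37×10^-8 + 0.177/6.88×10^-10 + 0.279/3.60×10^-8) = 0.1321 rad.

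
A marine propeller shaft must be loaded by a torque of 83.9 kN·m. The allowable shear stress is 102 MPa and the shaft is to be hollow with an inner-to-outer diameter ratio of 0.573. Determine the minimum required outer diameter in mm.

For a hollow shaft with d_i/d_o = 0.573: τ_max = 16T/(π d_o³ (1−k⁴)), so d_o = [16T/(π τ_allow (1−k⁴))]^(1/3) = [16·83900/(π·1.02×10^8·0.8922)]^(1/3) = 0.1675 m.

167 mm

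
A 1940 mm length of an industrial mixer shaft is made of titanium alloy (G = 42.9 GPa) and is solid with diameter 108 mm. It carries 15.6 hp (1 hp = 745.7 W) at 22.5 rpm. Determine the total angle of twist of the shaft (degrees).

0.958°

ω = 2π·22.5/60 = 2.356 rad/s, so T = P/ω = 15.6×745.7 / 2.356 = 4937 N·m.
J = πd⁴/32 = π(0.108)⁴/32 = 1.336×10^-5 m⁴.
θ = T·L/(G·J) = 4937 × 1.94 / (42.9×10⁹ × 1.336×10^-5) = 0.01672 rad.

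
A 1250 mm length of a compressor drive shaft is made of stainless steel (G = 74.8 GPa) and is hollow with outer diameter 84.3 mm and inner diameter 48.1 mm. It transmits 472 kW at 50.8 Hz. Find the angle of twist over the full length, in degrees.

ω = 2π·50.8 = 319.2 rad/s, so T = P/ω = 472×10³ / 319.2 = 1479 N·m.
J = π(d_o⁴ − d_i⁴)/32 = π(0.0843⁴ − 0.0481⁴)/32 = 4.433×10^-6 m⁴.
θ = T·L/(G·J) = 1479 × 1.25 / (74.8×10⁹ × 4.433×10^-6) = 5.575×10^-3 rad.

0.319°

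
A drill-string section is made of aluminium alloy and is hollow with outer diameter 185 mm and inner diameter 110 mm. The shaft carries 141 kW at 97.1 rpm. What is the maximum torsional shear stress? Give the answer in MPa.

12.7 MPa

ω = 2π·97.1/60 = 10.17 rad/s, so T = P/ω = 141×10³ / 10.17 = 13870 N·m.
J = π(d_o⁴ − d_i⁴)/32 = π(0.185⁴ − 0.110⁴)/32 = 1.006×10^-4 m⁴.
τ_max = T·r/J = 13870 × 0.0925 / 1.006×10^-4 = 1.275×10^7 Pa.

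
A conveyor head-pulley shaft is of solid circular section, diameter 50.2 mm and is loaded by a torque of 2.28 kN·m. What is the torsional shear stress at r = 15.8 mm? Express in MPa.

57.8 MPa

J = πd⁴/32 = π(0.0502)⁴/32 = 6.235×10^-7 m⁴.
Shear stress varies linearly with radius: τ = T·r/J = 2280 × 0.0158 / 6.235×10^-7 = 5.778×10^7 Pa.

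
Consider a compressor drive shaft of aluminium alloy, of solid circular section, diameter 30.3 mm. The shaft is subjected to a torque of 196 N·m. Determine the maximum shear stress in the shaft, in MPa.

35.9 MPa

J = πd⁴/32 = π(0.0303)⁴/32 = 8.275×10^-8 m⁴.
τ_max = T·r/J = 196.0 × 0.0152 / 8.275×10^-8 = 3.588×10^7 Pa.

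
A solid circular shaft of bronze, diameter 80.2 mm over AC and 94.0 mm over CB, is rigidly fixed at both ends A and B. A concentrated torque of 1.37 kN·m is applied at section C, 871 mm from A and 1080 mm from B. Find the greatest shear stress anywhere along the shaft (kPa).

5360 kPa

Compatibility: T_A·a/J_AC = T_B·b/J_CB with T_A + T_B = T₀.
J_AC = 4.06×10^-6 m⁴, J_CB = 7.66×10^-6 m⁴, so T_A = T₀·(J_AC/a)/((J_AC/a)+(J_CB/b)) = 543.2 N·m, T_B = 826.8 N·m.
τ in each portion: τ_AC = 5.36×10^6 Pa, τ_CB = 5.07×10^6 Pa; maximum is in AC.
τ_max = T_AC·r/J = 543.2·0.0401/4.06×10^-6 = 5.363×10^6 Pa.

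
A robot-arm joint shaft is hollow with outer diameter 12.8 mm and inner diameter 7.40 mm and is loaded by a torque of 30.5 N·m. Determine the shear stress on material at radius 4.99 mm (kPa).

J = π(d_o⁴ − d_i⁴)/32 = π(0.0128⁴ − 0.00740⁴)/32 = 2.341×10^-9 m⁴.
Shear stress varies linearly with radius: τ = T·r/J = 30.50 × 0.00499 / 2.341×10^-9 = 6.501×10^7 Pa.

65000 kPa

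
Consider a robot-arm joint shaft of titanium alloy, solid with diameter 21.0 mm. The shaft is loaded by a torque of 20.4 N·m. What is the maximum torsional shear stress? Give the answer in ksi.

1.63 ksi

J = πd⁴/32 = π(0.0210)⁴/32 = 1.909×10^-8 m⁴.
τ_max = T·r/J = 20.40 × 0.0105 / 1.909×10^-8 = 1.122×10^7 Pa.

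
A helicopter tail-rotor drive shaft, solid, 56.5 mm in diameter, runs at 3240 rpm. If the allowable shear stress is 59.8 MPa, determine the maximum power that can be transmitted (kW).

J = πd⁴/32 = π(0.0565)⁴/32 = 1.000×10^-6 m⁴.
T_max = τ_allow·J/r = 5.98×10^7 × 1.000×10^-6 / 0.0283 = 2118 N·m.
ω = 2π·3240/60 = 339.3 rad/s, so P_max = T_max·ω = 7.185×10^5 W.

719 kW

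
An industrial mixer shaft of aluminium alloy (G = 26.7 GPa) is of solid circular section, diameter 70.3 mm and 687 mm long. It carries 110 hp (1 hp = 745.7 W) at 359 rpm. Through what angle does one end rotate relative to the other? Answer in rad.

0.0234 rad

ω = 2π·359/60 = 37.59 rad/s, so T = P/ω = 110×745.7 / 37.59 = 2182 N·m.
J = πd⁴/32 = π(0.0703)⁴/32 = 2.398×10^-6 m⁴.
θ = T·L/(G·J) = 2182 × 0.687 / (26.7×10⁹ × 2.398×10^-6) = 0.02341 rad.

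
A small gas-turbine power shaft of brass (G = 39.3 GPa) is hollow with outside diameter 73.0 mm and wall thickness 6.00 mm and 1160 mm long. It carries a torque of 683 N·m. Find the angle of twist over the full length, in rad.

J = π(d_o⁴ − d_i⁴)/32 = π(0.0730⁴ − 0.0610⁴)/32 = 1.429×10^-6 m⁴.
θ = T·L/(G·J) = 683.0 × 1.16 / (39.3×10⁹ × 1.429×10^-6) = 0.01411 rad.

0.0141 rad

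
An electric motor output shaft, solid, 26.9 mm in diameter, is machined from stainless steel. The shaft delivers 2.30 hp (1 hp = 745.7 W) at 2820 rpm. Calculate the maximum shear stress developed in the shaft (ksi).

0.220 ksi

ω = 2π·2820/60 = 295.3 rad/s, so T = P/ω = 2.30×745.7 / 295.3 = 5.808 N·m.
J = πd⁴/32 = π(0.0269)⁴/32 = 5.141×10^-8 m⁴.
τ_max = T·r/J = 5.808 × 0.0135 / 5.141×10^-8 = 1.520×10^6 Pa.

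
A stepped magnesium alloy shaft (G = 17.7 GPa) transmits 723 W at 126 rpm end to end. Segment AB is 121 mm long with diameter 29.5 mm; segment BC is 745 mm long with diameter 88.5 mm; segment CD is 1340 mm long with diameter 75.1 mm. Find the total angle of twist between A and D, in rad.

ω = 2π·126/60 = 13.19 rad/s, so T = P/ω = 723 / 13.19 = 54.79 N·m.
J_AB = π(0.0295)⁴/32 = 7.44×10^-8 m⁴; J_BC = π(0.0885)⁴/32 = 6.02×10^-6 m⁴; J_CD = π(0.0751)⁴/32 = 3.12×10^-6 m⁴.
θ = (T/G)·Σ L_i/J_i = (54.79/17.7×10⁹)·(0.121/7.44×10^-8 + 0.745/6.02×10^-6 + 1.34/3.12×10^-6) = 6.749×10^-3 rad.

0.00675 rad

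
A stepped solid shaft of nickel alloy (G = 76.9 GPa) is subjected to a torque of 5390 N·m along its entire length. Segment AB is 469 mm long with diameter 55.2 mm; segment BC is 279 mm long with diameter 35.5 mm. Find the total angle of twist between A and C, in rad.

0.161 rad

J_AB = π(0.0552)⁴/32 = 9.11×10^-7 m⁴; J_BC = π(0.0355)⁴/32 = 1.56×10^-7 m⁴.
θ = (T/G)·Σ L_i/J_i = (5390/76.9×10⁹)·(0.469/9.11×10^-7 + 0.279/1.56×10^-7) = 0.1615 rad.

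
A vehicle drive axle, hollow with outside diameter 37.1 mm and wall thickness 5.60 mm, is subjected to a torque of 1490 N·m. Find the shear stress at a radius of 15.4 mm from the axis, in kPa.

162000 kPa

J = π(d_o⁴ − d_i⁴)/32 = π(0.0371⁴ − 0.0259⁴)/32 = 1.418×10^-7 m⁴.
Shear stress varies linearly with radius: τ = T·r/J = 1490 × 0.0154 / 1.418×10^-7 = 1.618×10^8 Pa.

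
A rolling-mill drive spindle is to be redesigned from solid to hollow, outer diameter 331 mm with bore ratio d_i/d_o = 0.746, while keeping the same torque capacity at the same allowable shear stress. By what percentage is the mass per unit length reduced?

43.2 %

Equal τ_max and T ⇒ the solid shaft needs d_s³ = d_o³(1−k⁴), so d_s = 331·(1−0.746⁴)^(1/3) = 292.5 mm.
Area ratio A_h/A_s = d_o²(1−k²)/d_s² = (1−k²)/(1−k⁴)^(2/3) = 0.5678.
Mass saving = 1 − 0.5678 = 43.2 %.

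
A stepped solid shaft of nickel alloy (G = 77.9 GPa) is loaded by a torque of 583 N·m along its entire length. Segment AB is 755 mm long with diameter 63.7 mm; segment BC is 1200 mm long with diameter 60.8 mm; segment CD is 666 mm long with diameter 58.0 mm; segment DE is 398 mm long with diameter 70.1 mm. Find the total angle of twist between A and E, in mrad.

15.9 mrad

J_AB = π(0.0637)⁴/32 = 1.62×10^-6 m⁴; J_BC = π(0.0608)⁴/32 = 1.34×10^-6 m⁴; J_CD = π(0.0580)⁴/32 = 1.11×10^-6 m⁴; J_DE = π(0.0701)⁴/32 = 2.37×10^-6 m⁴.
θ = (T/G)·Σ L_i/J_i = (583.0/77.9×10⁹)·(0.755/1.62×10^-6 + 1.20/1.34×10^-6 + 0.666/1.11×10^-6 + 0.398/2.37×10^-6) = 0.01593 rad.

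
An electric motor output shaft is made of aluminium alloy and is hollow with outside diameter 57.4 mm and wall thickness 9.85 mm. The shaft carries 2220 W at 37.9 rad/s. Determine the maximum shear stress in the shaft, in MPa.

ω = 37.9 rad/s, so T = P/ω = 2220 / 37.90 = 58.58 N·m.
J = π(d_o⁴ − d_i⁴)/32 = π(0.0574⁴ − 0.0377⁴)/32 = 8.674×10^-7 m⁴.
τ_max = T·r/J = 58.58 × 0.0287 / 8.674×10^-7 = 1.938×10^6 Pa.

1.94 MPa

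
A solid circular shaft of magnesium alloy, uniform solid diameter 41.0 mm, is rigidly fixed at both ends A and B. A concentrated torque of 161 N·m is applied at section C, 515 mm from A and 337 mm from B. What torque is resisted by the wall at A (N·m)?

63.7 N·m

With uniform GJ and both ends fixed, compatibility θ_AC = θ_CB gives T_A·a = T_B·b, together with T_A + T_B = T₀.
T_A = T₀·b/(a+b) = 161.0·337/852.0 = 63.68 N·m; T_B = 97.32 N·m.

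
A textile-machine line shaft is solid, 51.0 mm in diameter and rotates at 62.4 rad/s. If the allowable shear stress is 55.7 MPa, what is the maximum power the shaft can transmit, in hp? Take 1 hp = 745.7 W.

J = πd⁴/32 = π(0.0510)⁴/32 = 6.642×10^-7 m⁴.
T_max = τ_allow·J/r = 5.57×10^7 × 6.642×10^-7 / 0.0255 = 1451 N·m.
ω = 62.4 rad/s, so P_max = T_max·ω = 9.053×10^4 W.

121 hp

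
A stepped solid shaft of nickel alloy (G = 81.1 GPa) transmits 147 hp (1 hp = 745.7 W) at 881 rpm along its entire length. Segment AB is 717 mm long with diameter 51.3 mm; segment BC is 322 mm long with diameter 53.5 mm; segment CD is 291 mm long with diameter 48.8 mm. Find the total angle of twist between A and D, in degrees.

ω = 2π·881/60 = 92.26 rad/s, so T = P/ω = 147×745.7 / 92.26 = 1188 N·m.
J_AB = π(0.0513)⁴/32 = 6.80×10^-7 m⁴; J_BC = π(0.0535)⁴/32 = 8.04×10^-7 m⁴; J_CD = π(0.0488)⁴/32 = 5.57×10^-7 m⁴.
θ = (T/G)·Σ L_i/J_i = (1188/81.1×10⁹)·(0.717/6.80×10^-7 + 0.322/8.04×10^-7 + 0.291/5.57×10^-7) = 0.02897 rad.

1.66°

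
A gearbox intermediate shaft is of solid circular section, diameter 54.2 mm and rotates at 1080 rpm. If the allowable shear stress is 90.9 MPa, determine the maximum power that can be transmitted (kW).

J = πd⁴/32 = π(0.0542)⁴/32 = 8.472×10^-7 m⁴.
T_max = τ_allow·J/r = 9.09×10^7 × 8.472×10^-7 / 0.0271 = 2842 N·m.
ω = 2π·1080/60 = 113.1 rad/s, so P_max = T_max·ω = 3.214×10^5 W.

321 kW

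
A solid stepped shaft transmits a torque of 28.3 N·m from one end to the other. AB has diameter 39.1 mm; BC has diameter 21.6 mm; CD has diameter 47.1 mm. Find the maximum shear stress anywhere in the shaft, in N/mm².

14.3 N/mm²

Under the same torque, τ_max = 16T/(πd³) is largest where d is smallest — segment BC (d = 21.6 mm).
τ_max = 16·28.30/(π·(0.0216)³) = 1.430×10^7 Pa.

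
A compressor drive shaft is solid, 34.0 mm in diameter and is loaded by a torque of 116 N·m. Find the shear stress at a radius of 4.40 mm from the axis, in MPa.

3.89 MPa

J = πd⁴/32 = π(0.0340)⁴/32 = 1.312×10^-7 m⁴.
Shear stress varies linearly with radius: τ = T·r/J = 116.0 × 0.00440 / 1.312×10^-7 = 3.890×10^6 Pa.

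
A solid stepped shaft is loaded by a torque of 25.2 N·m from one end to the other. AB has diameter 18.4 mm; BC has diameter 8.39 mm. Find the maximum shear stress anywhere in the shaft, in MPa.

Under the same torque, τ_max = 16T/(πd³) is largest where d is smallest — segment BC (d = 8.39 mm).
τ_max = 16·25.20/(π·(0.00839)³) = 2.173×10^8 Pa.

217 MPa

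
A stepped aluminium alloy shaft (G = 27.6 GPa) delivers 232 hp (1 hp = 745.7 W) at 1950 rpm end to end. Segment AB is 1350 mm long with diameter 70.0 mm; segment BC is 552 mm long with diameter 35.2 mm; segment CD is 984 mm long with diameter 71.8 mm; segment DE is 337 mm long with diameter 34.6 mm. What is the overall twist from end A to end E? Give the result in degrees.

12.3°

ω = 2π·1950/60 = 204.2 rad/s, so T = P/ω = 232×745.7 / 204.2 = 847.2 N·m.
J_AB = π(0.0700)⁴/32 = 2.36×10^-6 m⁴; J_BC = π(0.0352)⁴/32 = 1.51×10^-7 m⁴; J_CD = π(0.0718)⁴/32 = 2.61×10^-6 m⁴; J_DE = π(0.0346)⁴/32 = 1.41×10^-7 m⁴.
θ = (T/G)·Σ L_i/J_i = (847.2/27.6×10⁹)·(1.35/2.36×10^-6 + 0.552/1.51×10^-7 + 0.984/2.61×10^-6 + 0.337/1.41×10^-7) = 0.2151 rad.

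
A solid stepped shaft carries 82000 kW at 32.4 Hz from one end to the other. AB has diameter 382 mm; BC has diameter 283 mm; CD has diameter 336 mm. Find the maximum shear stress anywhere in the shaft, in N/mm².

ω = 2π·32.4 = 203.6 rad/s, so T = P/ω = 82000×10³ / 203.6 = 402800 N·m.
Under the same torque, τ_max = 16T/(πd³) is largest where d is smallest — segment BC (d = 283 mm).
τ_max = 16·402800/(π·(0.283)³) = 9.051×10^7 Pa.

90.5 N/mm²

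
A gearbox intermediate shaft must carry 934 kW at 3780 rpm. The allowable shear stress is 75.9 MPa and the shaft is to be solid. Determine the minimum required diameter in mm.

54.1 mm

ω = 2π·3780/60 = 395.8 rad/s, so T = P/ω = 934×10³ / 395.8 = 2360 N·m.
For a solid shaft τ_max = 16T/(πd³), so d = (16T/(π τ_allow))^(1/3) = (16·2360/(π·7.59×10^7))^(1/3) = 0.05410 m.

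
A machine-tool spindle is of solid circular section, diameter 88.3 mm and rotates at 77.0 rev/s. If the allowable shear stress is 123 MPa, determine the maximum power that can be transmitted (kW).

J = πd⁴/32 = π(0.0883)⁴/32 = 5.968×10^-6 m⁴.
T_max = τ_allow·J/r = 1.23×10^8 × 5.968×10^-6 / 0.0442 = 16630 N·m.
ω = 2π·77.0 = 483.8 rad/s, so P_max = T_max·ω = 8.044×10^6 W.

8040 kW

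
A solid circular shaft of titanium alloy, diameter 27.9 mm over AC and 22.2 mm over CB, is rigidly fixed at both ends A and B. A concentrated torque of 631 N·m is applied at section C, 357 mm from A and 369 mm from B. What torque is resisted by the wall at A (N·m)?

Compatibility: T_A·a/J_AC = T_B·b/J_CB with T_A + T_B = T₀.
J_AC = 5.95×10^-8 m⁴, J_CB = 2.38×10^-8 m⁴, so T_A = T₀·(J_AC/a)/((J_AC/a)+(J_CB/b)) = 454.7 N·m, T_B = 176.3 N·m.

455 N·m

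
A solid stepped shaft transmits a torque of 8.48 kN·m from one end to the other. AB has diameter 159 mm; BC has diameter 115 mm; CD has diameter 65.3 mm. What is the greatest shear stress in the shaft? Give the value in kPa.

155000 kPa

Under the same torque, τ_max = 16T/(πd³) is largest where d is smallest — segment CD (d = 65.3 mm).
τ_max = 16·8480/(π·(0.0653)³) = 1.551×10^8 Pa.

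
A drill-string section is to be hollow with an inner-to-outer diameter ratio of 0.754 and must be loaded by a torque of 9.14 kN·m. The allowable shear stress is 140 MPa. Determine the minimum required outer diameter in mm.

For a hollow shaft with d_i/d_o = 0.754: τ_max = 16T/(π d_o³ (1−k⁴)), so d_o = [16T/(π τ_allow (1−k⁴))]^(1/3) = [16·9140/(π·1.40×10^8·0.6768)]^(1/3) = 0.07891 m.

78.9 mm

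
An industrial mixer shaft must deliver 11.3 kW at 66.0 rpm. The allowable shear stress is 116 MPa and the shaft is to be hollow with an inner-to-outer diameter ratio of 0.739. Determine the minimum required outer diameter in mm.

ω = 2π·66.0/60 = 6.912 rad/s, so T = P/ω = 11.3×10³ / 6.912 = 1635 N·m.
For a hollow shaft with d_i/d_o = 0.739: τ_max = 16T/(π d_o³ (1−k⁴)), so d_o = [16T/(π τ_allow (1−k⁴))]^(1/3) = [16·1635/(π·1.16×10^8·0.7018)]^(1/3) = 0.04677 m.

46.8 mm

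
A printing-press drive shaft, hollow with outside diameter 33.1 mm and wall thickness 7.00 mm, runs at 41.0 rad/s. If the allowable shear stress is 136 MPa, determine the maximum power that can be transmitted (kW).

35.3 kW

J = π(d_o⁴ − d_i⁴)/32 = π(0.0331⁴ − 0.0191⁴)/32 = 1.048×10^-7 m⁴.
T_max = τ_allow·J/r = 1.36×10^8 × 1.048×10^-7 / 0.0166 = 861.0 N·m.
ω = 41.0 rad/s, so P_max = T_max·ω = 3.530×10^4 W.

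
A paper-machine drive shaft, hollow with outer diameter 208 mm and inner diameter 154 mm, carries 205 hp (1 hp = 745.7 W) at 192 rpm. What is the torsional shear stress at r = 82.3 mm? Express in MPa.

ω = 2π·192/60 = 20.11 rad/s, so T = P/ω = 205×745.7 / 20.11 = 7603 N·m.
J = π(d_o⁴ − d_i⁴)/32 = π(0.208⁴ − 0.154⁴)/32 = 1.285×10^-4 m⁴.
Shear stress varies linearly with radius: τ = T·r/J = 7603 × 0.0823 / 1.285×10^-4 = 4.868×10^6 Pa.

4.87 MPa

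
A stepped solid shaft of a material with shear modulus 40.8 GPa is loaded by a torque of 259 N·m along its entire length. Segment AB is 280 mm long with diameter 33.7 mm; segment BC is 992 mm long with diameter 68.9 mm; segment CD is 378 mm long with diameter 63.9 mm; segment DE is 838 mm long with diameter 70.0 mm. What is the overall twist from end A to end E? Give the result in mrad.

20.6 mrad

J_AB = π(0.0337)⁴/32 = 1.27×10^-7 m⁴; J_BC = π(0.0689)⁴/32 = 2.21×10^-6 m⁴; J_CD = π(0.0639)⁴/32 = 1.64×10^-6 m⁴; J_DE = π(0.0700)⁴/32 = 2.36×10^-6 m⁴.
θ = (T/G)·Σ L_i/J_i = (259.0/40.8×10⁹)·(0.280/1.27×10^-7 + 0.992/2.21×10^-6 + 0.378/1.64×10^-6 + 0.838/2.36×10^-6) = 0.02061 rad.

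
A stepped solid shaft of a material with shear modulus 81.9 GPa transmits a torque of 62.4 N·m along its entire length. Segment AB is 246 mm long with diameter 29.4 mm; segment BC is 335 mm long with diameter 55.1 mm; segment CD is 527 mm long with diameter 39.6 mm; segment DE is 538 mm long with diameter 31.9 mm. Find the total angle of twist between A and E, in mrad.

J_AB = π(0.0294)⁴/32 = 7.33×10^-8 m⁴; J_BC = π(0.0551)⁴/32 = 9.05×10^-7 m⁴; J_CD = π(0.0396)⁴/32 = 2.41×10^-7 m⁴; J_DE = π(0.0319)⁴/32 = 1.02×10^-7 m⁴.
θ = (T/G)·Σ L_i/J_i = (62.40/81.9×10⁹)·(0.246/7.33×10^-8 + 0.335/9.05×10^-7 + 0.527/2.41×10^-7 + 0.538/1.02×10^-7) = 8.533×10^-3 rad.

8.53 mrad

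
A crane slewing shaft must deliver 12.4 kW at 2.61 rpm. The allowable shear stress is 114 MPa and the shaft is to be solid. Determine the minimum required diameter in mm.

127 mm

ω = 2π·2.61/60 = 0.2733 rad/s, so T = P/ω = 12.4×10³ / 0.2733 = 45370 N·m.
For a solid shaft τ_max = 16T/(πd³), so d = (16T/(π τ_allow))^(1/3) = (16·45370/(π·1.14×10^8))^(1/3) = 0.1266 m.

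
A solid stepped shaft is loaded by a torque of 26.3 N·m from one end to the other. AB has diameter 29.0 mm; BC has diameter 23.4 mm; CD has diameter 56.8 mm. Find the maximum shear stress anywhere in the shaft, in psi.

1520 psi

Under the same torque, τ_max = 16T/(πd³) is largest where d is smallest — segment BC (d = 23.4 mm).
τ_max = 16·26.30/(π·(0.0234)³) = 1.045×10^7 Pa.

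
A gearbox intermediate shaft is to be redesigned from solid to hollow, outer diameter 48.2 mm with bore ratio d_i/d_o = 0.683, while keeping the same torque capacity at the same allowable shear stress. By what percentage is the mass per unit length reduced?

Equal τ_max and T ⇒ the solid shaft needs d_s³ = d_o³(1−k⁴), so d_s = 48.2·(1−0.683⁴)^(1/3) = 44.41 mm.
Area ratio A_h/A_s = d_o²(1−k²)/d_s² = (1−k²)/(1−k⁴)^(2/3) = 0.6283.
Mass saving = 1 − 0.6283 = 37.2 %.

37.2 %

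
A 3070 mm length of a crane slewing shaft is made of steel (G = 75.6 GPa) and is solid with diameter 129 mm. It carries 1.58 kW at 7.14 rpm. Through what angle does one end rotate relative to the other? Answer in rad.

0.00316 rad

ω = 2π·7.14/60 = 0.7477 rad/s, so T = P/ω = 1.58×10³ / 0.7477 = 2113 N·m.
J = πd⁴/32 = π(0.129)⁴/32 = 2.719×10^-5 m⁴.
θ = T·L/(G·J) = 2113 × 3.07 / (75.6×10⁹ × 2.719×10^-5) = 3.156×10^-3 rad.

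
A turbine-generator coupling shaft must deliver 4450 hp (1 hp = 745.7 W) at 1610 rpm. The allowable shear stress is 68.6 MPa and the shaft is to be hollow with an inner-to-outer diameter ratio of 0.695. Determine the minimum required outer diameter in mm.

ω = 2π·1610/60 = 168.6 rad/s, so T = P/ω = 4450×745.7 / 168.6 = 19680 N·m.
For a hollow shaft with d_i/d_o = 0.695: τ_max = 16T/(π d_o³ (1−k⁴)), so d_o = [16T/(π τ_allow (1−k⁴))]^(1/3) = [16·19680/(π·6.86×10^7·0.7667)]^(1/3) = 0.1240 m.

124 mm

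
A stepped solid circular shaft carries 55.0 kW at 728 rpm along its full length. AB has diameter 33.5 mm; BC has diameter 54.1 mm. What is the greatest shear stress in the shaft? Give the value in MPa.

97.7 MPa

ω = 2π·728/60 = 76.24 rad/s, so T = P/ω = 55.0×10³ / 76.24 = 721.4 N·m.
Under the same torque, τ_max = 16T/(πd³) is largest where d is smallest — segment AB (d = 33.5 mm).
τ_max = 16·721.4/(π·(0.0335)³) = 9.773×10^7 Pa.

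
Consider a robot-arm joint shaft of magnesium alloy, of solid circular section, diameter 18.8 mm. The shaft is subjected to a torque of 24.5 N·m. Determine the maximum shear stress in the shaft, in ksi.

J = πd⁴/32 = π(0.0188)⁴/32 = 1.226×10^-8 m⁴.
τ_max = T·r/J = 24.50 × 0.00940 / 1.226×10^-8 = 1.878×10^7 Pa.

2.72 ksi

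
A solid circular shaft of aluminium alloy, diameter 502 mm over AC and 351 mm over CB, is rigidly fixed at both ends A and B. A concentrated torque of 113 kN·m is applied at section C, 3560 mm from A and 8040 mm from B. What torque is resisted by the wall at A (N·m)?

Compatibility: T_A·a/J_AC = T_B·b/J_CB with T_A + T_B = T₀.
J_AC = 6.23×10^-3 m⁴, J_CB = 1.49×10^-3 m⁴, so T_A = T₀·(J_AC/a)/((J_AC/a)+(J_CB/b)) = 102200 N·m, T_B = 10810 N·m.

102000 N·m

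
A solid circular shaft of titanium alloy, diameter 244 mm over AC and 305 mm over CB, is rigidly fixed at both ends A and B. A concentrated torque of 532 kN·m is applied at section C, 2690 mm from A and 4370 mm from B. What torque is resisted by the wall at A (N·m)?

213000 N·m

Compatibility: T_A·a/J_AC = T_B·b/J_CB with T_A + T_B = T₀.
J_AC = 3.48×10^-4 m⁴, J_CB = 8.50×10^-4 m⁴, so T_A = T₀·(J_AC/a)/((J_AC/a)+(J_CB/b)) = 212600 N·m, T_B = 319400 N·m.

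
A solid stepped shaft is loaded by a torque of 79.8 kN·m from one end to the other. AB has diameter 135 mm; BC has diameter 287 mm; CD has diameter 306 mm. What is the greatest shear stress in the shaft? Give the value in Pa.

Under the same torque, τ_max = 16T/(πd³) is largest where d is smallest — segment AB (d = 135 mm).
τ_max = 16·79800/(π·(0.135)³) = 1.652×10^8 Pa.

1.65e8 Pa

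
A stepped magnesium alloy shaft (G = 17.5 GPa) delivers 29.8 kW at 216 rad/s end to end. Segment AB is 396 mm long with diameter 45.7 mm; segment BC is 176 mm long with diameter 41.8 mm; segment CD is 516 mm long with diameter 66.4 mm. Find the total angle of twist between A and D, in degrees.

ω = 216 rad/s, so T = P/ω = 29.8×10³ / 216.0 = 138.0 N·m.
J_AB = π(0.0457)⁴/32 = 4.28×10^-7 m⁴; J_BC = π(0.0418)⁴/32 = 3.00×10^-7 m⁴; J_CD = π(0.0664)⁴/32 = 1.91×10^-6 m⁴.
θ = (T/G)·Σ L_i/J_i = (138.0/17.5×10⁹)·(0.396/4.28×10^-7 + 0.176/3.00×10^-7 + 0.516/1.91×10^-6) = 0.01405 rad.

0.805°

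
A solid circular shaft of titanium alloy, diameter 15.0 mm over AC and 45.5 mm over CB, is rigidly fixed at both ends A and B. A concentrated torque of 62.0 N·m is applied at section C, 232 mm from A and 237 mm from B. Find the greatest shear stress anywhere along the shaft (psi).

Compatibility: T_A·a/J_AC = T_B·b/J_CB with T_A + T_B = T₀.
J_AC = 4.97×10^-9 m⁴, J_CB = 4.21×10^-7 m⁴, so T_A = T₀·(J_AC/a)/((J_AC/a)+(J_CB/b)) = 0.7392 N·m, T_B = 61.26 N·m.
τ in each portion: τ_AC = 1.12×10^6 Pa, τ_CB = 3.31×10^6 Pa; maximum is in CB.
τ_max = T_CB·r/J = 61.26·0.0227/4.21×10^-7 = 3.312×10^6 Pa.

480 psi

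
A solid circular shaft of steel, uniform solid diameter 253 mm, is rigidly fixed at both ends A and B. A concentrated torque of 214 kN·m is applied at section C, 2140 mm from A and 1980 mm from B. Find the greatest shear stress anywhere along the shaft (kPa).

With uniform GJ and both ends fixed, compatibility θ_AC = θ_CB gives T_A·a = T_B·b, together with T_A + T_B = T₀.
T_A = T₀·b/(a+b) = 214000·1980/4120 = 102800 N·m; T_B = 111200 N·m.
τ in each portion: τ_AC = 3.23×10^7 Pa, τ_CB = 3.50×10^7 Pa; maximum is in CB.
τ_max = T_CB·r/J = 111200·0.127/4.02×10^-4 = 3.496×10^7 Pa.

35000 kPa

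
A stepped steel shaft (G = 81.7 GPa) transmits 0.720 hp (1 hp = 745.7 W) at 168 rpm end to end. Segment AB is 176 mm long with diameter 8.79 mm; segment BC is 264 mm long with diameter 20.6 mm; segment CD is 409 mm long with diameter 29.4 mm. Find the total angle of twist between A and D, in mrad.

120 mrad

ω = 2π·168/60 = 17.59 rad/s, so T = P/ω = 0.720×745.7 / 17.59 = 30.52 N·m.
J_AB = π(0.00879)⁴/32 = 5.86×10^-10 m⁴; J_BC = π(0.0206)⁴/32 = 1.77×10^-8 m⁴; J_CD = π(0.0294)⁴/32 = 7.33×10^-8 m⁴.
θ = (T/G)·Σ L_i/J_i = (30.52/81.7×10⁹)·(0.176/5.86×10^-10 + 0.264/1.77×10^-8 + 0.409/7.33×10^-8) = 0.1198 rad.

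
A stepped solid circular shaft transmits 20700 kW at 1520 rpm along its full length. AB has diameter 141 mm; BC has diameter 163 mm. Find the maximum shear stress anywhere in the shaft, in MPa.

236 MPa

ω = 2π·1520/60 = 159.2 rad/s, so T = P/ω = 20700×10³ / 159.2 = 130000 N·m.
Under the same torque, τ_max = 16T/(πd³) is largest where d is smallest — segment AB (d = 141 mm).
τ_max = 16·130000/(π·(0.141)³) = 2.363×10^8 Pa.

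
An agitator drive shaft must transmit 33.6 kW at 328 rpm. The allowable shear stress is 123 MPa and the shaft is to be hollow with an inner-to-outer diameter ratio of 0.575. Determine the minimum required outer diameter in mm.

35.7 mm

ω = 2π·328/60 = 34.35 rad/s, so T = P/ω = 33.6×10³ / 34.35 = 978.2 N·m.
For a hollow shaft with d_i/d_o = 0.575: τ_max = 16T/(π d_o³ (1−k⁴)), so d_o = [16T/(π τ_allow (1−k⁴))]^(1/3) = [16·978.2/(π·1.23×10^8·0.8907)]^(1/3) = 0.03569 m.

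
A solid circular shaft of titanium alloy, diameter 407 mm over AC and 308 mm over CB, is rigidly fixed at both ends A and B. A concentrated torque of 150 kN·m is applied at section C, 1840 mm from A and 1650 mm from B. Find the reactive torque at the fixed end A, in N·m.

110000 N·m

Compatibility: T_A·a/J_AC = T_B·b/J_CB with T_A + T_B = T₀.
J_AC = 2.69×10^-3 m⁴, J_CB = 8.83×10^-4 m⁴, so T_A = T₀·(J_AC/a)/((J_AC/a)+(J_CB/b)) = 109800 N·m, T_B = 40170 N·m.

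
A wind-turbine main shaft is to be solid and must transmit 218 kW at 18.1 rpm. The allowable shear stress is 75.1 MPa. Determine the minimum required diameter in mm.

198 mm

ω = 2π·18.1/60 = 1.895 rad/s, so T = P/ω = 218×10³ / 1.895 = 115000 N·m.
For a solid shaft τ_max = 16T/(πd³), so d = (16T/(π τ_allow))^(1/3) = (16·115000/(π·7.51×10^7))^(1/3) = 0.1983 m.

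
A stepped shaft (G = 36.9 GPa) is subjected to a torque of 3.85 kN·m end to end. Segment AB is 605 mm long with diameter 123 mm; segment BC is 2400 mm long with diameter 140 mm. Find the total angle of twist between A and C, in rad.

0.00945 rad

J_AB = π(0.123)⁴/32 = 2.25×10^-5 m⁴; J_BC = π(0.140)⁴/32 = 3.77×10^-5 m⁴.
θ = (T/G)·Σ L_i/J_i = (3850/36.9×10⁹)·(0.605/2.25×10^-5 + 2.40/3.77×10^-5) = 9.449×10^-3 rad.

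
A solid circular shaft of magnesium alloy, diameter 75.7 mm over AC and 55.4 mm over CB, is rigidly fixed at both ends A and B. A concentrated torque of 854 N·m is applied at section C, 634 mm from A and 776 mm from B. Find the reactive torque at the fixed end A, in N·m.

Compatibility: T_A·a/J_AC = T_B·b/J_CB with T_A + T_B = T₀.
J_AC = 3.22×10^-6 m⁴, J_CB = 9.25×10^-7 m⁴, so T_A = T₀·(J_AC/a)/((J_AC/a)+(J_CB/b)) = 691.9 N·m, T_B = 162.1 N·m.

692 N·m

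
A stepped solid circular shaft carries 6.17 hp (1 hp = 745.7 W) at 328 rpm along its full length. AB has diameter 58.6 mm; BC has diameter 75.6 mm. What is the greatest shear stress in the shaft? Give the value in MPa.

ω = 2π·328/60 = 34.35 rad/s, so T = P/ω = 6.17×745.7 / 34.35 = 134.0 N·m.
Under the same torque, τ_max = 16T/(πd³) is largest where d is smallest — segment AB (d = 58.6 mm).
τ_max = 16·134.0/(π·(0.0586)³) = 3.390×10^6 Pa.

3.39 MPa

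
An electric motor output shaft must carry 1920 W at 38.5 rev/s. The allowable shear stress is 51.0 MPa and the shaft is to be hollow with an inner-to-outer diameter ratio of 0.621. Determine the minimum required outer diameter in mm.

9.76 mm

ω = 2π·38.5 = 241.9 rad/s, so T = P/ω = 1920 / 241.9 = 7.937 N·m.
For a hollow shaft with d_i/d_o = 0.621: τ_max = 16T/(π d_o³ (1−k⁴)), so d_o = [16T/(π τ_allow (1−k⁴))]^(1/3) = [16·7.937/(π·5.10×10^7·0.8513)]^(1/3) = 0.009765 m.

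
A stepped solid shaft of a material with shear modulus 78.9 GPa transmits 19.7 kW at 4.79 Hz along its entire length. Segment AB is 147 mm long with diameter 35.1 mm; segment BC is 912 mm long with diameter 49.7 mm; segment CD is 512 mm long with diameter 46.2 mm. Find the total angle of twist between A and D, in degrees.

1.74°

ω = 2π·4.79 = 30.10 rad/s, so T = P/ω = 19.7×10³ / 30.10 = 654.6 N·m.
J_AB = π(0.0351)⁴/32 = 1.49×10^-7 m⁴; J_BC = π(0.0497)⁴/32 = 5.99×10^-7 m⁴; J_CD = π(0.0462)⁴/32 = 4.47×10^-7 m⁴.
θ = (T/G)·Σ L_i/J_i = (654.6/78.9×10⁹)·(0.147/1.49×10^-7 + 0.912/5.99×10^-7 + 0.512/4.47×10^-7) = 0.03031 rad.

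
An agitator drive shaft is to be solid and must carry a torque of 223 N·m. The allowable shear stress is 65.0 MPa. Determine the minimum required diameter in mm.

For a solid shaft τ_max = 16T/(πd³), so d = (16T/(π τ_allow))^(1/3) = (16·223.0/(π·6.50×10^7))^(1/3) = 0.02595 m.

25.9 mm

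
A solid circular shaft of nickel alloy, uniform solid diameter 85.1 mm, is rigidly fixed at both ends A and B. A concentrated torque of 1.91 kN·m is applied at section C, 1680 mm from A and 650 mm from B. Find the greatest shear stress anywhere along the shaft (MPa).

11.4 MPa

With uniform GJ and both ends fixed, compatibility θ_AC = θ_CB gives T_A·a = T_B·b, together with T_A + T_B = T₀.
T_A = T₀·b/(a+b) = 1910·650/2330 = 532.8 N·m; T_B = 1377 N·m.
τ in each portion: τ_AC = 4.40×10^6 Pa, τ_CB = 1.14×10^7 Pa; maximum is in CB.
τ_max = T_CB·r/J = 1377·0.0425/5.15×10^-6 = 1.138×10^7 Pa.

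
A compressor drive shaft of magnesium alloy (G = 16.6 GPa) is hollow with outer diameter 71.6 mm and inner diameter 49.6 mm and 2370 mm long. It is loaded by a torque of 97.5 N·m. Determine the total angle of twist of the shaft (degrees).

0.402°

J = π(d_o⁴ − d_i⁴)/32 = π(0.0716⁴ − 0.0496⁴)/32 = 1.986×10^-6 m⁴.
θ = T·L/(G·J) = 97.50 × 2.37 / (16.6×10⁹ × 1.986×10^-6) = 7.009×10^-3 rad.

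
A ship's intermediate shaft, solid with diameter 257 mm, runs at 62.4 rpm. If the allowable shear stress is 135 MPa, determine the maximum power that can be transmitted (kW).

J = πd⁴/32 = π(0.257)⁴/32 = 4.283×10^-4 m⁴.
T_max = τ_allow·J/r = 1.35×10^8 × 4.283×10^-4 / 0.129 = 449900 N·m.
ω = 2π·62.4/60 = 6.535 rad/s, so P_max = T_max·ω = 2.940×10^6 W.

2940 kW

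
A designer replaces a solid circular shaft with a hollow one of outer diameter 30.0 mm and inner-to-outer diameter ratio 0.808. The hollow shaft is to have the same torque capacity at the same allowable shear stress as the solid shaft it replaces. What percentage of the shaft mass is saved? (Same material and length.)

49.7 %

Equal τ_max and T ⇒ the solid shaft needs d_s³ = d_o³(1−k⁴), so d_s = 30.0·(1−0.808⁴)^(1/3) = 24.93 mm.
Area ratio A_h/A_s = d_o²(1−k²)/d_s² = (1−k²)/(1−k⁴)^(2/3) = 0.5027.
Mass saving = 1 − 0.5027 = 49.7 %.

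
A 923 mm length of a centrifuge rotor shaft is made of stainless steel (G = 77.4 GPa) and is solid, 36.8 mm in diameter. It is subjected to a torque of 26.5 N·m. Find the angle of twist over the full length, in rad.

J = πd⁴/32 = π(0.0368)⁴/32 = 1.800×10^-7 m⁴.
θ = T·L/(G·J) = 26.50 × 0.923 / (77.4×10⁹ × 1.800×10^-7) = 1.755×10^-3 rad.

0.00176 rad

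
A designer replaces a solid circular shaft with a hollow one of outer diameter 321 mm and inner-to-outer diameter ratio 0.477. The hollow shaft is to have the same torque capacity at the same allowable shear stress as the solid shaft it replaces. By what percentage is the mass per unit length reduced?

20.0 %

Equal τ_max and T ⇒ the solid shaft needs d_s³ = d_o³(1−k⁴), so d_s = 321·(1−0.477⁴)^(1/3) = 315.4 mm.
Area ratio A_h/A_s = d_o²(1−k²)/d_s² = (1−k²)/(1−k⁴)^(2/3) = 0.8003.
Mass saving = 1 − 0.8003 = 20.0 %.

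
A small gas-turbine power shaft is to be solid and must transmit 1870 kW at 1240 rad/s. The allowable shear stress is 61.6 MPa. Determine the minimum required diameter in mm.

ω = 1240 rad/s, so T = P/ω = 1870×10³ / 1240 = 1508 N·m.
For a solid shaft τ_max = 16T/(πd³), so d = (16T/(π τ_allow))^(1/3) = (16·1508/(π·6.16×10^7))^(1/3) = 0.04996 m.

50.0 mm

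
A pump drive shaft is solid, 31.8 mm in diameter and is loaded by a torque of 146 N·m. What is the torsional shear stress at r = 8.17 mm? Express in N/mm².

J = πd⁴/32 = π(0.0318)⁴/32 = 1.004×10^-7 m⁴.
Shear stress varies linearly with radius: τ = T·r/J = 146.0 × 0.00817 / 1.004×10^-7 = 1.188×10^7 Pa.

11.9 N/mm²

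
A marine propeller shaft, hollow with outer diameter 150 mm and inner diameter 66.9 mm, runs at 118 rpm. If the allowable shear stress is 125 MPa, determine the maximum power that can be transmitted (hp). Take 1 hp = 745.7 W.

1320 hp

J = π(d_o⁴ − d_i⁴)/32 = π(0.150⁴ − 0.0669⁴)/32 = 4.773×10^-5 m⁴.
T_max = τ_allow·J/r = 1.25×10^8 × 4.773×10^-5 / 0.0750 = 79560 N·m.
ω = 2π·118/60 = 12.36 rad/s, so P_max = T_max·ω = 9.831×10^5 W.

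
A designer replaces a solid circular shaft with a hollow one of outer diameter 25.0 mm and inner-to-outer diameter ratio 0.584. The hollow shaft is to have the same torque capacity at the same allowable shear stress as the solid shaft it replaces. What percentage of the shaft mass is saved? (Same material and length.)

Equal τ_max and T ⇒ the solid shaft needs d_s³ = d_o³(1−k⁴), so d_s = 25.0·(1−0.584⁴)^(1/3) = 23.99 mm.
Area ratio A_h/A_s = d_o²(1−k²)/d_s² = (1−k²)/(1−k⁴)^(2/3) = 0.7156.
Mass saving = 1 − 0.7156 = 28.4 %.

28.4 %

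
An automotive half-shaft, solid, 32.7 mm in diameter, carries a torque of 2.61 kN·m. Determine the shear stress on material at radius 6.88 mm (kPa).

160000 kPa

J = πd⁴/32 = π(0.0327)⁴/32 = 1.123×10^-7 m⁴.
Shear stress varies linearly with radius: τ = T·r/J = 2610 × 0.00688 / 1.123×10^-7 = 1.600×10^8 Pa.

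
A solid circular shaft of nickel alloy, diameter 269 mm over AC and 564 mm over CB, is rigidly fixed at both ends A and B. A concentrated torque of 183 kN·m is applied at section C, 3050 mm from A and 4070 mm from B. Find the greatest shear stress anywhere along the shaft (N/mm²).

4.86 N/mm²

Compatibility: T_A·a/J_AC = T_B·b/J_CB with T_A + T_B = T₀.
J_AC = 5.14×10^-4 m⁴, J_CB = 9.93×10^-3 m⁴, so T_A = T₀·(J_AC/a)/((J_AC/a)+(J_CB/b)) = 11820 N·m, T_B = 171200 N·m.
τ in each portion: τ_AC = 3.09×10^6 Pa, τ_CB = 4.86×10^6 Pa; maximum is in CB.
τ_max = T_CB·r/J = 171200·0.282/9.93×10^-3 = 4.859×10^6 Pa.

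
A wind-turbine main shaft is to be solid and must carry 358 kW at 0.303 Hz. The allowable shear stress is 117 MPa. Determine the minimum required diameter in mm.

202 mm

ω = 2π·0.303 = 1.904 rad/s, so T = P/ω = 358×10³ / 1.904 = 188000 N·m.
For a solid shaft τ_max = 16T/(πd³), so d = (16T/(π τ_allow))^(1/3) = (16·188000/(π·1.17×10^8))^(1/3) = 0.2015 m.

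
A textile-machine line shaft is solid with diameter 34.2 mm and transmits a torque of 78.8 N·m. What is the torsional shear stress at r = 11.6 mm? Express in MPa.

6.81 MPa

J = πd⁴/32 = π(0.0342)⁴/32 = 1.343×10^-7 m⁴.
Shear stress varies linearly with radius: τ = T·r/J = 78.80 × 0.0116 / 1.343×10^-7 = 6.806×10^6 Pa.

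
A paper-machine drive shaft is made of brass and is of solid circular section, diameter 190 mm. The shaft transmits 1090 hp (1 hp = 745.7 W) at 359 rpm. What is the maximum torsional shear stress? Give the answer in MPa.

ω = 2π·359/60 = 37.59 rad/s, so T = P/ω = 1090×745.7 / 37.59 = 21620 N·m.
J = πd⁴/32 = π(0.190)⁴/32 = 1.279×10^-4 m⁴.
τ_max = T·r/J = 21620 × 0.0950 / 1.279×10^-4 = 1.605×10^7 Pa.

16.1 MPa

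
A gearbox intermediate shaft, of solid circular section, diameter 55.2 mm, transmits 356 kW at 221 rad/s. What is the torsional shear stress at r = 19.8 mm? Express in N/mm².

ω = 221 rad/s, so T = P/ω = 356×10³ / 221.0 = 1611 N·m.
J = πd⁴/32 = π(0.0552)⁴/32 = 9.115×10^-7 m⁴.
Shear stress varies linearly with radius: τ = T·r/J = 1611 × 0.0198 / 9.115×10^-7 = 3.499×10^7 Pa.

35.0 N/mm²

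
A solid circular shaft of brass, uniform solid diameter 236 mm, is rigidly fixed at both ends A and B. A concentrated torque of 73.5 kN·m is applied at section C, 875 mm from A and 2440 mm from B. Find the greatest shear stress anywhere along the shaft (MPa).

21.0 MPa

With uniform GJ and both ends fixed, compatibility θ_AC = θ_CB gives T_A·a = T_B·b, together with T_A + T_B = T₀.
T_A = T₀·b/(a+b) = 73500·2440/3315 = 54100 N·m; T_B = 19400 N·m.
τ in each portion: τ_AC = 2.10×10^7 Pa, τ_CB = 7.52×10^6 Pa; maximum is in AC.
τ_max = T_AC·r/J = 54100·0.118/3.05×10^-4 = 2.096×10^7 Pa.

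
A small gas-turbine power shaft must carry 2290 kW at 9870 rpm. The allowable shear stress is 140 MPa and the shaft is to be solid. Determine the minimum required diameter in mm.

ω = 2π·9870/60 = 1034 rad/s, so T = P/ω = 2290×10³ / 1034 = 2216 N·m.
For a solid shaft τ_max = 16T/(πd³), so d = (16T/(π τ_allow))^(1/3) = (16·2216/(π·1.40×10^8))^(1/3) = 0.04320 m.

43.2 mm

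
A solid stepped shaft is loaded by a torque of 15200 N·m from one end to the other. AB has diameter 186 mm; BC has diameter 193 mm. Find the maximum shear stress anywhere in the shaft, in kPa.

Under the same torque, τ_max = 16T/(πd³) is largest where d is smallest — segment AB (d = 186 mm).
τ_max = 16·15200/(π·(0.186)³) = 1.203×10^7 Pa.

12000 kPa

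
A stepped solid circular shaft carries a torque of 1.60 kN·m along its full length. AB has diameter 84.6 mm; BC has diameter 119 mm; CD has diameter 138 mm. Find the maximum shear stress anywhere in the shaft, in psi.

1950 psi

Under the same torque, τ_max = 16T/(πd³) is largest where d is smallest — segment AB (d = 84.6 mm).
τ_max = 16·1600/(π·(0.0846)³) = 1.346×10^7 Pa.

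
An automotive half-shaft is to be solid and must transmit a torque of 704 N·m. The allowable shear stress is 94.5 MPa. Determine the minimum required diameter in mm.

33.6 mm

For a solid shaft τ_max = 16T/(πd³), so d = (16T/(π τ_allow))^(1/3) = (16·704.0/(π·9.45×10^7))^(1/3) = 0.03360 m.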